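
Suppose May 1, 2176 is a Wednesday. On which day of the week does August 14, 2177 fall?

Day-of-year of May 1, 2176: 122.
Day-of-year of August 14, 2177: 226.
2176 has 366 days, so 366 − 122 = 244 days remain in 2176.
Total: 244 + 226 = 470 days.
470 mod 7 = 1, so 1 day after Wednesday is Thursday.

Thursday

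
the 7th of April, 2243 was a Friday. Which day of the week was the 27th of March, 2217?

Count forward from the earlier date (March 27, 2217) to the later (April 7, 2243):
Day-of-year of March 27, 2217: 86.
Day-of-year of April 7, 2243: 97.
2217 has 365 days, so 365 − 86 = 279 days remain in 2217.
Full years 2218–2242: 19 common + 6 leap = 19×365 + 6×366 = 9131 days.
Total: 279 + 9131 + 97 = 9507 days.
9507 mod 7 = 1, so 1 day before Friday is Thursday.

Thursday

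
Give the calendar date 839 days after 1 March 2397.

18 June 2399

Count 839 days after March 1, 2397:
March 1, 2397 → March 1, 2398: 365 days.
March 1, 2398 → March 1, 2399: 365 days.
March 2399: 31 − 1 = 30 days remain.
Then April (30), May (31): 30 + 31 = 61 days.
June 1–18, 2399: 18 days.
Residual: 109 days.
Total: 839 days.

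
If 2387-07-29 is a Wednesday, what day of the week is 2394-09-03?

Day-of-year of July 29, 2387: 210.
Day-of-year of September 3, 2394: 246.
2387 has 365 days, so 365 − 210 = 155 days remain in 2387.
Full years: 2388: 366; 2389: 365; 2390: 365; 2391: 365; 2392: 366; 2393: 365. Sum = 2192.
Total: 155 + 2192 + 246 = 2593 days.
2593 mod 7 = 3, so 3 days after Wednesday is Saturday.

Saturday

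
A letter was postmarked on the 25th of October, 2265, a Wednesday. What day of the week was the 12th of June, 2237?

Monday

Count forward from the earlier date (June 12, 2237) to the later (October 25, 2265):
From June 12, 2237 to June 12, 2265: 28 years, of which 7 contain a Feb 29 — 21×365 + 7×366 = 10227 days.
June 2265: 30 − 12 = 18 days remain.
Then July (31), August (31), September (30): 31 + 31 + 30 = 92 days.
October 1–25, 2265: 25 days.
Residual: 135 days.
Total: 10362 days.
10362 mod 7 = 2, so 2 days before Wednesday is Monday.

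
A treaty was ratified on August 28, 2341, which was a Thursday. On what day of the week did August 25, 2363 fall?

From August 28, 2341 to August 28, 2362: 21 years, of which 5 contain a Feb 29 — 16×365 + 5×366 = 7670 days.
August 2362: 31 − 28 = 3 days remain.
Then 11 full months totalling 334 days.
August 1–25, 2363: 25 days.
Residual: 362 days.
Total: 8032 days.
8032 mod 7 = 3, so 3 days after Thursday is Sunday.

Sunday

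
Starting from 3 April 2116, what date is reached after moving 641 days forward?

4 January 2118

Count 641 days after April 3, 2116:
Day-of-year of April 3, 2116: 94.
Day-of-year of January 4, 2118: 4.
2116 has 366 days, so 366 − 94 = 272 days remain in 2116.
Full years: 2117: 365. Sum = 365.
Total: 272 + 365 + 4 = 641 days.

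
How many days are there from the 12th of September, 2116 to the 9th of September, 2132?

Day-of-year of September 12, 2116: 256.
Day-of-year of September 9, 2132: 253.
2116 has 366 days, so 366 − 256 = 110 days remain in 2116.
Full years 2117–2131: 12 common + 3 leap = 12×365 + 3×366 = 5478 days.
Total: 110 + 5478 + 253 = 5841 days.

5841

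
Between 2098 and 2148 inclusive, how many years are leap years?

Years divisible by 4: 2100, 2104, …, 2148 — 13 in all.
Of these, 2100 is divisible by 100 but not 400, so not leap.
Leap years: 13 − 1 = 12.

12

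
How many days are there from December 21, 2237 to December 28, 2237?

Within December 2237: 28 − 21 = 7 days.

7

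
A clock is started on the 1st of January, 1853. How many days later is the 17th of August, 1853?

228

January 1853: 31 − 1 = 30 days remain.
Then February 1853 (28), March (31), April (30), May (31), June (30), July (31): 28 + 31 + 30 + 31 + 30 + 31 = 181 days.
August 1–17, 1853: 17 days.
Total: 30 + 181 + 17 = 228 days.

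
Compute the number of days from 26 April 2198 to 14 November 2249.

18829

Day-of-year of April 26, 2198: 116.
Day-of-year of November 14, 2249: 318.
2198 has 365 days, so 365 − 116 = 249 days remain in 2198.
Full years 2199–2248: 38 common + 12 leap = 38×365 + 12×366 = 18262 days.
Total: 249 + 18262 + 318 = 18829 days.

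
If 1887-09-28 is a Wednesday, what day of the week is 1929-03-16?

Saturday

Day-of-year of September 28, 1887: 271.
Day-of-year of March 16, 1929: 75.
1887 has 365 days, so 365 − 271 = 94 days remain in 1887.
Full years 1888–1928: 31 common + 10 leap = 31×365 + 10×366 = 14975 days.
Total: 94 + 14975 + 75 = 15144 days.
15144 mod 7 = 3, so 3 days after Wednesday is Saturday.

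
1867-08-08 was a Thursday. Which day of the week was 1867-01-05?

Saturday

Count forward from the earlier date (January 5, 1867) to the later (August 8, 1867):
January 1867: 31 − 5 = 26 days remain.
Then February 1867 (28), March (31), April (30), May (31), June (30), July (31): 28 + 31 + 30 + 31 + 30 + 31 = 181 days.
August 1–8, 1867: 8 days.
Total: 26 + 181 + 8 = 215 days.
215 mod 7 = 5, so 5 days before Thursday is Saturday.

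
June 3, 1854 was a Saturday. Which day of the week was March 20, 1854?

Monday

Count forward from the earlier date (March 20, 1854) to the later (June 3, 1854):
March 1854: 31 − 20 = 11 days remain.
Then April (30), May (31): 30 + 31 = 61 days.
June 1–3, 1854: 3 days.
Total: 11 + 61 + 3 = 75 days.
75 mod 7 = 5, so 5 days before Saturday is Monday.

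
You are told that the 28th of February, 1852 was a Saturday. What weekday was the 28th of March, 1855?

Day-of-year of February 28, 1852: 59.
Day-of-year of March 28, 1855: 87.
1852 has 366 days, so 366 − 59 = 307 days remain in 1852.
Full years: 1853: 365; 1854: 365. Sum = 730.
Total: 307 + 730 + 87 = 1124 days.
1124 mod 7 = 4, so 4 days after Saturday is Wednesday.

Wednesday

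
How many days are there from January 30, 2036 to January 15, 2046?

3638

From January 30, 2036 to January 30, 2045: 9 years, of which 3 contain a Feb 29 — 6×365 + 3×366 = 3288 days.
January 2045: 31 − 30 = 1 day remains.
Then 11 full months totalling 334 days.
January 1–15, 2046: 15 days.
Residual: 350 days.
Total: 3638 days.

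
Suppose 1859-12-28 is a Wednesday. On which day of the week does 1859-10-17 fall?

Count forward from the earlier date (October 17, 1859) to the later (December 28, 1859):
October 1859: 31 − 17 = 14 days remain.
Then November (30): 30 days.
December 1–28, 1859: 28 days.
Total: 14 + 30 + 28 = 72 days.
72 mod 7 = 2, so 2 days before Wednesday is Monday.

Monday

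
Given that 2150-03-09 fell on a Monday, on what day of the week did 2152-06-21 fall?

March 9, 2150 → March 9, 2151: 365 days.
March 9, 2151 → March 9, 2152: 366 days (2152 is a leap year).
March 2152: 31 − 9 = 22 days remain.
Then April (30), May (31): 30 + 31 = 61 days.
June 1–21, 2152: 21 days.
Residual: 104 days.
Total: 835 days.
835 mod 7 = 2, so 2 days after Monday is Wednesday.

Wednesday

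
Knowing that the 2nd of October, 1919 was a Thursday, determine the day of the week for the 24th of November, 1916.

Friday

Count forward from the earlier date (November 24, 1916) to the later (October 2, 1919):
Day-of-year of November 24, 1916: 329.
Day-of-year of October 2, 1919: 275.
1916 has 366 days, so 366 − 329 = 37 days remain in 1916.
Full years: 1917: 365; 1918: 365. Sum = 730.
Total: 37 + 730 + 275 = 1042 days.
1042 mod 7 = 6, so 6 days before Thursday is Friday.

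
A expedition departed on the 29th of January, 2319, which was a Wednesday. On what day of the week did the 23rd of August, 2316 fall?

Wednesday

Count forward from the earlier date (August 23, 2316) to the later (January 29, 2319):
August 23, 2316 → August 23, 2317: 365 days.
August 23, 2317 → August 23, 2318: 365 days.
August 2318: 31 − 23 = 8 days remain.
Then September (30), October (31), November (30), December (31): 30 + 31 + 30 + 31 = 122 days.
January 1–29, 2319: 29 days.
Residual: 159 days.
Total: 889 days.
889 is a multiple of 7, so the 23rd of August, 2316 falls on the same weekday: Wednesday.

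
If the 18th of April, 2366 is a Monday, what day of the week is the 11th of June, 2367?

April 2366: 30 − 18 = 12 days remain.
Then 13 full months totalling 396 days.
June 1–11, 2367: 11 days.
Total: 12 + 396 + 11 = 419 days.
419 mod 7 = 6, so 6 days after Monday is Sunday.

Sunday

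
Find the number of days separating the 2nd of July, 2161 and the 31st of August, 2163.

790

July 2, 2161 → July 2, 2162: 365 days.
July 2, 2162 → July 2, 2163: 365 days.
July 2163: 31 − 2 = 29 days remain.
August 1–31, 2163: 31 days.
Residual: 60 days.
Total: 790 days.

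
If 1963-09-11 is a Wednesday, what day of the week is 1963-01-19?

Saturday

Count forward from the earlier date (January 19, 1963) to the later (September 11, 1963):
January 1963: 31 − 19 = 12 days remain.
Then February 1963 (28), March (31), April (30), May (31), June (30), July (31), August (31): 28 + 31 + 30 + 31 + 30 + 31 + 31 = 212 days.
September 1–11, 1963: 11 days.
Total: 12 + 212 + 11 = 235 days.
235 mod 7 = 4, so 4 days before Wednesday is Saturday.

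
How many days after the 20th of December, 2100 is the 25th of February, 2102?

432

December 20, 2100 → December 20, 2101: 365 days.
December 2101: 31 − 20 = 11 days remain.
Then January (31): 31 days.
February 1–25, 2102: 25 days (2102 is not a leap year).
Residual: 67 days.
Total: 432 days.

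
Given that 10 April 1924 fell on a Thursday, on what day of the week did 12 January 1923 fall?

Count forward from the earlier date (January 12, 1923) to the later (April 10, 1924):
January 12, 1923 → January 12, 1924: 365 days.
January 1924: 31 − 12 = 19 days remain.
Then February 1924 (29), March (31): 29 + 31 = 60 days.
April 1–10, 1924: 10 days.
Residual: 89 days.
Total: 454 days.
454 mod 7 = 6, so 6 days before Thursday is Friday.

Friday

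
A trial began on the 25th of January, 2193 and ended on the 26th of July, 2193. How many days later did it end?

182

January 2193: 31 − 25 = 6 days remain.
Then February 2193 (28), March (31), April (30), May (31), June (30): 28 + 31 + 30 + 31 + 30 = 150 days.
July 1–26, 2193: 26 days.
Total: 6 + 150 + 26 = 182 days.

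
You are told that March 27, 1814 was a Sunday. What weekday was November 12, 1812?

Count forward from the earlier date (November 12, 1812) to the later (March 27, 1814):
November 12, 1812 → November 12, 1813: 365 days.
November 1813: 30 − 12 = 18 days remain.
Then December (31), January (31), February 1814 (28): 31 + 31 + 28 = 90 days.
March 1–27, 1814: 27 days.
Residual: 135 days.
Total: 500 days.
500 mod 7 = 3, so 3 days before Sunday is Thursday.

Thursday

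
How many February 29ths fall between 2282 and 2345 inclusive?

15

Years divisible by 4: 2284, 2288, …, 2344 — 16 in all.
Of these, 2300 is divisible by 100 but not 400, so not leap.
Leap years: 16 − 1 = 15.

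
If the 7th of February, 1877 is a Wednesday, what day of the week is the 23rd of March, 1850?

Count forward from the earlier date (March 23, 1850) to the later (February 7, 1877):
Day-of-year of March 23, 1850: 82.
Day-of-year of February 7, 1877: 38.
1850 has 365 days, so 365 − 82 = 283 days remain in 1850.
Full years 1851–1876: 19 common + 7 leap = 19×365 + 7×366 = 9497 days.
Total: 283 + 9497 + 38 = 9818 days.
9818 mod 7 = 4, so 4 days before Wednesday is Saturday.

Saturday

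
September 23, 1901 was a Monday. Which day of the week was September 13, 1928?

Thursday

Day-of-year of September 23, 1901: 266.
Day-of-year of September 13, 1928: 257.
1901 has 365 days, so 365 − 266 = 99 days remain in 1901.
Full years 1902–1927: 20 common + 6 leap = 20×365 + 6×366 = 9496 days.
Total: 99 + 9496 + 257 = 9852 days.
9852 mod 7 = 3, so 3 days after Monday is Thursday.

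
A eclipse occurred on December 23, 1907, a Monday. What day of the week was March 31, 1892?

Thursday

Count forward from the earlier date (March 31, 1892) to the later (December 23, 1907):
From March 31, 1892 to March 31, 1907: 15 years, of which 2 contain a Feb 29 — 13×365 + 2×366 = 5477 days.
(1900 is not a leap year (divisible by 100 but not 400).)
March 1907: 31 − 31 = 0 days remain.
Then April (30), May (31), June (30), July (31), August (31), September (30), October (31), November (30): 30 + 31 + 30 + 31 + 31 + 30 + 31 + 30 = 244 days.
December 1–23, 1907: 23 days.
Residual: 267 days.
Total: 5744 days.
5744 mod 7 = 4, so 4 days before Monday is Thursday.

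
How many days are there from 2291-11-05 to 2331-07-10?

From November 5, 2291 to November 5, 2330: 39 years, of which 9 contain a Feb 29 — 30×365 + 9×366 = 14244 days.
(2300 is not a leap year (divisible by 100 but not 400).)
November 2330: 30 − 5 = 25 days remain.
Then December (31), January (31), February 2331 (28), March (31), April (30), May (31), June (30): 31 + 31 + 28 + 31 + 30 + 31 + 30 = 212 days.
July 1–10, 2331: 10 days.
Residual: 247 days.
Total: 14491 days.

14491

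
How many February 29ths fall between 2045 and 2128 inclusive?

Years divisible by 4: 2048, 2052, …, 2128 — 21 in all.
Of these, 2100 is divisible by 100 but not 400, so not leap.
Leap years: 21 − 1 = 20.

20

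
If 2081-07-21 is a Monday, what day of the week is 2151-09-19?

Day-of-year of July 21, 2081: 202.
Day-of-year of September 19, 2151: 262.
2081 has 365 days, so 365 − 202 = 163 days remain in 2081.
Full years 2082–2150: 53 common + 16 leap = 53×365 + 16×366 = 25201 days.
Total: 163 + 25201 + 262 = 25626 days.
25626 mod 7 = 6, so 6 days after Monday is Sunday.

Sunday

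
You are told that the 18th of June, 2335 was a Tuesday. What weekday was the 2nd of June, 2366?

Day-of-year of June 18, 2335: 169.
Day-of-year of June 2, 2366: 153.
2335 has 365 days, so 365 − 169 = 196 days remain in 2335.
Full years 2336–2365: 22 common + 8 leap = 22×365 + 8×366 = 10958 days.
Total: 196 + 10958 + 153 = 11307 days.
11307 mod 7 = 2, so 2 days after Tuesday is Thursday.

Thursday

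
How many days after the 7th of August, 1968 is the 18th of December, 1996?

Day-of-year of August 7, 1968: 220.
Day-of-year of December 18, 1996: 353.
1968 has 366 days, so 366 − 220 = 146 days remain in 1968.
Full years 1969–1995: 21 common + 6 leap = 21×365 + 6×366 = 9861 days.
Total: 146 + 9861 + 353 = 10360 days.

10360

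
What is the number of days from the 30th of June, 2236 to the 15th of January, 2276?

14443

From June 30, 2236 to June 30, 2275: 39 years, of which 9 contain a Feb 29 — 30×365 + 9×366 = 14244 days.
June 2275: 30 − 30 = 0 days remain.
Then July (31), August (31), September (30), October (31), November (30), December (31): 31 + 31 + 30 + 31 + 30 + 31 = 184 days.
January 1–15, 2276: 15 days.
Residual: 199 days.
Total: 14443 days.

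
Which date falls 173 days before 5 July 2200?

13 January 2200

Count 173 days before July 5, 2200:
January 2200: 31 − 13 = 18 days remain.
Then February 2200 (28), March (31), April (30), May (31), June (30): 28 + 31 + 30 + 31 + 30 = 150 days.
July 1–5, 2200: 5 days.
Total: 18 + 150 + 5 = 173 days.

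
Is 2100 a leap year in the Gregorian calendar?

2100 is not a leap year (divisible by 100 but not 400).

No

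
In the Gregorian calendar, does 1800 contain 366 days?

1800 is not a leap year (divisible by 100 but not 400).

No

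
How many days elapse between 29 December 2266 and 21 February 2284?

From December 29, 2266 to December 29, 2283: 17 years, of which 4 contain a Feb 29 — 13×365 + 4×366 = 6209 days.
December 2283: 31 − 29 = 2 days remain.
Then January (31): 31 days.
February 1–21, 2284: 21 days (2284 is a leap year).
Residual: 54 days.
Total: 6263 days.

6263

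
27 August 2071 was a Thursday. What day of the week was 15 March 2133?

From August 27, 2071 to August 27, 2132: 61 years, of which 15 contain a Feb 29 — 46×365 + 15×366 = 22280 days.
(2100 is not a leap year (divisible by 100 but not 400).)
August 2132: 31 − 27 = 4 days remain.
Then September (30), October (31), November (30), December (31), January (31), February 2133 (28): 30 + 31 + 30 + 31 + 31 + 28 = 181 days.
March 1–15, 2133: 15 days.
Residual: 200 days.
Total: 22480 days.
22480 mod 7 = 3, so 3 days after Thursday is Sunday.

Sunday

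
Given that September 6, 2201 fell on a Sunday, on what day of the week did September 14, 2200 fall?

Sunday

Count forward from the earlier date (September 14, 2200) to the later (September 6, 2201):
September 2200: 30 − 14 = 16 days remain.
Then 11 full months totalling 335 days.
September 1–6, 2201: 6 days.
Residual: 357 days.
Total: 357 days.
357 is a multiple of 7, so September 14, 2200 falls on the same weekday: Sunday.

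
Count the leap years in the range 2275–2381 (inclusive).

26

Years divisible by 4: 2276, 2280, …, 2380 — 27 in all.
Of these, 2300 is divisible by 100 but not 400, so not leap.
Leap years: 27 − 1 = 26.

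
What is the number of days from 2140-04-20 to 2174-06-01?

12460

Day-of-year of April 20, 2140: 111.
Day-of-year of June 1, 2174: 152.
2140 has 366 days, so 366 − 111 = 255 days remain in 2140.
Full years 2141–2173: 25 common + 8 leap = 25×365 + 8×366 = 12053 days.
Total: 255 + 12053 + 152 = 12460 days.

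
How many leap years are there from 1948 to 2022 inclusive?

Years divisible by 4: 1948, 1952, …, 2020 — 19 in all.
2000 is divisible by 400, so still leap.
No century exceptions apply. Count: 19.

19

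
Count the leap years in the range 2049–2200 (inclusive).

36

Years divisible by 4: 2052, 2056, …, 2200 — 38 in all.
Of these, 2100, 2200 are divisible by 100 but not 400, so not leap.
Leap years: 38 − 2 = 36.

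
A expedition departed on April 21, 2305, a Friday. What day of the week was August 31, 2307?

April 21, 2305 → April 21, 2306: 365 days.
April 21, 2306 → April 21, 2307: 365 days.
April 2307: 30 − 21 = 9 days remain.
Then May (31), June (30), July (31): 31 + 30 + 31 = 92 days.
August 1–31, 2307: 31 days.
Residual: 132 days.
Total: 862 days.
862 mod 7 = 1, so 1 day after Friday is Saturday.

Saturday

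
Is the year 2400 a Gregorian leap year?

2400 is a leap year (divisible by 400).

Yes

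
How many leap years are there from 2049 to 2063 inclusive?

3

Years divisible by 4 in [2049, 2063]: 2052, 2056, 2060.
No century exceptions apply. Count: 3.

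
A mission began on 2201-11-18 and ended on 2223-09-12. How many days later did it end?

7968

Day-of-year of November 18, 2201: 322.
Day-of-year of September 12, 2223: 255.
2201 has 365 days, so 365 − 322 = 43 days remain in 2201.
Full years 2202–2222: 16 common + 5 leap = 16×365 + 5×366 = 7670 days.
Total: 43 + 7670 + 255 = 7968 days.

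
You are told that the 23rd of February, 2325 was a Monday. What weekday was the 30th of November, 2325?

Monday

February 2325: 28 − 23 = 5 days remain (2325 is not a leap year, so February has 28 days).
Then March (31), April (30), May (31), June (30), July (31), August (31), September (30), October (31): 31 + 30 + 31 + 30 + 31 + 31 + 30 + 31 = 245 days.
November 1–30, 2325: 30 days.
Total: 5 + 245 + 30 = 280 days.
280 is a multiple of 7, so the 30th of November, 2325 falls on the same weekday: Monday.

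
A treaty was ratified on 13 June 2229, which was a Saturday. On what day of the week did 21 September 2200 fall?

Count forward from the earlier date (September 21, 2200) to the later (June 13, 2229):
From September 21, 2200 to September 21, 2228: 28 years, of which 7 contain a Feb 29 — 21×365 + 7×366 = 10227 days.
September 2228: 30 − 21 = 9 days remain.
Then October (31), November (30), December (31), January (31), February 2229 (28), March (31), April (30), May (31): 31 + 30 + 31 + 31 + 28 + 31 + 30 + 31 = 243 days.
June 1–13, 2229: 13 days.
Residual: 265 days.
Total: 10492 days.
10492 mod 7 = 6, so 6 days before Saturday is Sunday.

Sunday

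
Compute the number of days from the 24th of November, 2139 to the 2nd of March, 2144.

Day-of-year of November 24, 2139: 328.
Day-of-year of March 2, 2144: 62.
2139 has 365 days, so 365 − 328 = 37 days remain in 2139.
Full years: 2140: 366; 2141: 365; 2142: 365; 2143: 365. Sum = 1461.
Total: 37 + 1461 + 62 = 1560 days.

1560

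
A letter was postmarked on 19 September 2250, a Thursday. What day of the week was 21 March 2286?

From September 19, 2250 to September 19, 2285: 35 years, of which 9 contain a Feb 29 — 26×365 + 9×366 = 12784 days.
September 2285: 30 − 19 = 11 days remain.
Then October (31), November (30), December (31), January (31), February 2286 (28): 31 + 30 + 31 + 31 + 28 = 151 days.
March 1–21, 2286: 21 days.
Residual: 183 days.
Total: 12967 days.
12967 mod 7 = 3, so 3 days after Thursday is Sunday.

Sunday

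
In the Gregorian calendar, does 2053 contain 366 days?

2053 is not a leap year.

No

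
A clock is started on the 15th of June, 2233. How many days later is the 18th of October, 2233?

June 2233: 30 − 15 = 15 days remain.
Then July (31), August (31), September (30): 31 + 31 + 30 = 92 days.
October 1–18, 2233: 18 days.
Total: 15 + 92 + 18 = 125 days.

125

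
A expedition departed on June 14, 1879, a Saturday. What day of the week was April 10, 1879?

Thursday

Count forward from the earlier date (April 10, 1879) to the later (June 14, 1879):
April 1879: 30 − 10 = 20 days remain.
Then May (31): 31 days.
June 1–14, 1879: 14 days.
Total: 20 + 31 + 14 = 65 days.
65 mod 7 = 2, so 2 days before Saturday is Thursday.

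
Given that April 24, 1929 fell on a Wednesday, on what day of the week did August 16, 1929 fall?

April 1929: 30 − 24 = 6 days remain.
Then May (31), June (30), July (31): 31 + 30 + 31 = 92 days.
August 1–16, 1929: 16 days.
Total: 6 + 92 + 16 = 114 days.
114 mod 7 = 2, so 2 days after Wednesday is Friday.

Friday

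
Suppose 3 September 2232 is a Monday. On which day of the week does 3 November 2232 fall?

September 2232: 30 − 3 = 27 days remain.
Then October (31): 31 days.
November 1–3, 2232: 3 days.
Total: 27 + 31 + 3 = 61 days.
61 mod 7 = 5, so 5 days after Monday is Saturday.

Saturday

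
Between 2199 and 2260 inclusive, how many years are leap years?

15

Years divisible by 4: 2200, 2204, …, 2260 — 16 in all.
Of these, 2200 is divisible by 100 but not 400, so not leap.
Leap years: 16 − 1 = 15.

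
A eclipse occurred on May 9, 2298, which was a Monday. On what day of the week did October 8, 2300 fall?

Monday

Day-of-year of May 9, 2298: 129.
Day-of-year of October 8, 2300: 281.
2298 has 365 days, so 365 − 129 = 236 days remain in 2298.
Full years: 2299: 365. Sum = 365.
Total: 236 + 365 + 281 = 882 days.
882 is a multiple of 7, so October 8, 2300 falls on the same weekday: Monday.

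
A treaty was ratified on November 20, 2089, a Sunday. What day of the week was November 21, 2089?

Monday

Within November 2089: 21 − 20 = 1 day.
1 mod 7 = 1, so 1 day after Sunday is Monday.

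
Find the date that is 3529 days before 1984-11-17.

1975-03-21

Count 3529 days before November 17, 1984:
Day-of-year of March 21, 1975: 80.
Day-of-year of November 17, 1984: 322.
1975 has 365 days, so 365 − 80 = 285 days remain in 1975.
Full years 1976–1983: 6 common + 2 leap = 6×365 + 2×366 = 2922 days.
Total: 285 + 2922 + 322 = 3529 days.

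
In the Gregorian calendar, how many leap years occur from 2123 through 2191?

17

Years divisible by 4: 2124, 2128, …, 2188 — 17 in all.
No century exceptions apply. Count: 17.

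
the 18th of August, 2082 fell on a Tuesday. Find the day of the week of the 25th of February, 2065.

Wednesday

Count forward from the earlier date (February 25, 2065) to the later (August 18, 2082):
Day-of-year of February 25, 2065: 56.
Day-of-year of August 18, 2082: 230.
2065 has 365 days, so 365 − 56 = 309 days remain in 2065.
Full years 2066–2081: 12 common + 4 leap = 12×365 + 4×366 = 5844 days.
Total: 309 + 5844 + 230 = 6383 days.
6383 mod 7 = 6, so 6 days before Tuesday is Wednesday.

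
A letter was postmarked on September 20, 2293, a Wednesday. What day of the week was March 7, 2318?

Day-of-year of September 20, 2293: 263.
Day-of-year of March 7, 2318: 66.
2293 has 365 days, so 365 − 263 = 102 days remain in 2293.
Full years 2294–2317: 19 common + 5 leap = 19×365 + 5×366 = 8765 days.
Total: 102 + 8765 + 66 = 8933 days.
8933 mod 7 = 1, so 1 day after Wednesday is Thursday.

Thursday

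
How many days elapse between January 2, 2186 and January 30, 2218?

11715

Day-of-year of January 2, 2186: 2.
Day-of-year of January 30, 2218: 30.
2186 has 365 days, so 365 − 2 = 363 days remain in 2186.
Full years 2187–2217: 24 common + 7 leap = 24×365 + 7×366 = 11322 days.
Total: 363 + 11322 + 30 = 11715 days.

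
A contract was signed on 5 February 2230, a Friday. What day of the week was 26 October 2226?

Thursday

Count forward from the earlier date (October 26, 2226) to the later (February 5, 2230):
Day-of-year of October 26, 2226: 299.
Day-of-year of February 5, 2230: 36.
2226 has 365 days, so 365 − 299 = 66 days remain in 2226.
Full years: 2227: 365; 2228: 366; 2229: 365. Sum = 1096.
Total: 66 + 1096 + 36 = 1198 days.
1198 mod 7 = 1, so 1 day before Friday is Thursday.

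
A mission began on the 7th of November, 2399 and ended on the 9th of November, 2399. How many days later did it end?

2

Within November 2399: 9 − 7 = 2 days.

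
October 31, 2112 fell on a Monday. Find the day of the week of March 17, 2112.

Thursday

Count forward from the earlier date (March 17, 2112) to the later (October 31, 2112):
March 2112: 31 − 17 = 14 days remain.
Then April (30), May (31), June (30), July (31), August (31), September (30): 30 + 31 + 30 + 31 + 31 + 30 = 183 days.
October 1–31, 2112: 31 days.
Total: 14 + 183 + 31 = 228 days.
228 mod 7 = 4, so 4 days before Monday is Thursday.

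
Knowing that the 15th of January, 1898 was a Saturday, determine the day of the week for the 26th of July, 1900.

January 1898: 31 − 15 = 16 days remain.
Then 29 full months totalling 880 days.
July 1–26, 1900: 26 days.
Total: 16 + 880 + 26 = 922 days.
922 mod 7 = 5, so 5 days after Saturday is Thursday.

Thursday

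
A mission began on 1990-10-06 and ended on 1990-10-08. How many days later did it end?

Within October 1990: 8 − 6 = 2 days.

2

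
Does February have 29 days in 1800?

1800 is not a leap year (divisible by 100 but not 400).

No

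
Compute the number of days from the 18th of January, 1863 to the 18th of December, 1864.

January 18, 1863 → January 18, 1864: 365 days.
January 1864: 31 − 18 = 13 days remain.
Then 10 full months totalling 304 days.
December 1–18, 1864: 18 days.
Residual: 335 days.
Total: 700 days.

700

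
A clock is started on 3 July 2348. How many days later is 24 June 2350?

July 3, 2348 → July 3, 2349: 365 days.
July 2349: 31 − 3 = 28 days remain.
Then 10 full months totalling 304 days.
June 1–24, 2350: 24 days.
Residual: 356 days.
Total: 721 days.

721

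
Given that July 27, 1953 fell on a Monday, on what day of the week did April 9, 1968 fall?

Tuesday

Day-of-year of July 27, 1953: 208.
Day-of-year of April 9, 1968: 100.
1953 has 365 days, so 365 − 208 = 157 days remain in 1953.
Full years 1954–1967: 11 common + 3 leap = 11×365 + 3×366 = 5113 days.
Total: 157 + 5113 + 100 = 5370 days.
5370 mod 7 = 1, so 1 day after Monday is Tuesday.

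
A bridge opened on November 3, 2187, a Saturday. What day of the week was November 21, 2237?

Day-of-year of November 3, 2187: 307.
Day-of-year of November 21, 2237: 325.
2187 has 365 days, so 365 − 307 = 58 days remain in 2187.
Full years 2188–2236: 37 common + 12 leap = 37×365 + 12×366 = 17897 days.
Total: 58 + 17897 + 325 = 18280 days.
18280 mod 7 = 3, so 3 days after Saturday is Tuesday.

Tuesday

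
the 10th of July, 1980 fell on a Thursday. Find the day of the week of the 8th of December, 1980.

July 1980: 31 − 10 = 21 days remain.
Then August (31), September (30), October (31), November (30): 31 + 30 + 31 + 30 = 122 days.
December 1–8, 1980: 8 days.
Total: 21 + 122 + 8 = 151 days.
151 mod 7 = 4, so 4 days after Thursday is Monday.

Monday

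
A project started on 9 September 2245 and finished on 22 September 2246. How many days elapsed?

378

September 2245: 30 − 9 = 21 days remain.
Then 11 full months totalling 335 days.
September 1–22, 2246: 22 days.
Total: 21 + 335 + 22 = 378 days.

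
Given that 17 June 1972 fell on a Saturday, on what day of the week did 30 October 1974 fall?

June 1972: 30 − 17 = 13 days remain.
Then 27 full months totalling 822 days.
October 1–30, 1974: 30 days.
Total: 13 + 822 + 30 = 865 days.
865 mod 7 = 4, so 4 days after Saturday is Wednesday.

Wednesday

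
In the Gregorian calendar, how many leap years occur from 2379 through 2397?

Years divisible by 4 in [2379, 2397]: 2380, 2384, 2388, 2392, 2396.
No century exceptions apply. Count: 5.

5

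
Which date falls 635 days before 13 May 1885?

17 August 1883

Count 635 days before May 13, 1885:
August 17, 1883 → August 17, 1884: 366 days (1884 is a leap year).
August 1884: 31 − 17 = 14 days remain.
Then September (30), October (31), November (30), December (31), January (31), February 1885 (28), March (31), April (30): 30 + 31 + 30 + 31 + 31 + 28 + 31 + 30 = 242 days.
May 1–13, 1885: 13 days.
Residual: 269 days.
Total: 635 days.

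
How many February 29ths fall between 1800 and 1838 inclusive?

9

Years divisible by 4 in [1800, 1838]: 1800, 1804, 1808, 1812, 1816, 1820, 1824, 1828, 1832, 1836.
Of these, 1800 is divisible by 100 but not 400, so not leap.
Leap years: 10 − 1 = 9.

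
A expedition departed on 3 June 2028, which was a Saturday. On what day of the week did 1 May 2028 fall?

Monday

Count forward from the earlier date (May 1, 2028) to the later (June 3, 2028):
May 2028: 31 − 1 = 30 days remain.
June 1–3, 2028: 3 days.
Total: 30 + 3 = 33 days.
33 mod 7 = 5, so 5 days before Saturday is Monday.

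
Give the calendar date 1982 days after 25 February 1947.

30 July 1952

Count 1982 days after February 25, 1947:
Day-of-year of February 25, 1947: 56.
Day-of-year of July 30, 1952: 212.
1947 has 365 days, so 365 − 56 = 309 days remain in 1947.
Full years: 1948: 366; 1949: 365; 1950: 365; 1951: 365. Sum = 1461.
Total: 309 + 1461 + 212 = 1982 days.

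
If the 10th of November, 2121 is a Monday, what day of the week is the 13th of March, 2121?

Count forward from the earlier date (March 13, 2121) to the later (November 10, 2121):
March 2121: 31 − 13 = 18 days remain.
Then April (30), May (31), June (30), July (31), August (31), September (30), October (31): 30 + 31 + 30 + 31 + 31 + 30 + 31 = 214 days.
November 1–10, 2121: 10 days.
Total: 18 + 214 + 10 = 242 days.
242 mod 7 = 4, so 4 days before Monday is Thursday.

Thursday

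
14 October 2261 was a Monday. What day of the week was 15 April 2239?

Count forward from the earlier date (April 15, 2239) to the later (October 14, 2261):
From April 15, 2239 to April 15, 2261: 22 years, of which 6 contain a Feb 29 — 16×365 + 6×366 = 8036 days.
April 2261: 30 − 15 = 15 days remain.
Then May (31), June (30), July (31), August (31), September (30): 31 + 30 + 31 + 31 + 30 = 153 days.
October 1–14, 2261: 14 days.
Residual: 182 days.
Total: 8218 days.
8218 is a multiple of 7, so 15 April 2239 falls on the same weekday: Monday.

Monday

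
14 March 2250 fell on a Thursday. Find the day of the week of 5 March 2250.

Tuesday

Count forward from the earlier date (March 5, 2250) to the later (March 14, 2250):
Within March 2250: 14 − 5 = 9 days.
9 mod 7 = 2, so 2 days before Thursday is Tuesday.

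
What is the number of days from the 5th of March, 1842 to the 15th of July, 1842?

March 1842: 31 − 5 = 26 days remain.
Then April (30), May (31), June (30): 30 + 31 + 30 = 91 days.
July 1–15, 1842: 15 days.
Total: 26 + 91 + 15 = 132 days.

132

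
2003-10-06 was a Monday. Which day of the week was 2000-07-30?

Sunday

Count forward from the earlier date (July 30, 2000) to the later (October 6, 2003):
July 30, 2000 → July 30, 2001: 365 days.
July 30, 2001 → July 30, 2002: 365 days.
July 30, 2002 → July 30, 2003: 365 days.
July 2003: 31 − 30 = 1 day remains.
Then August (31), September (30): 31 + 30 = 61 days.
October 1–6, 2003: 6 days.
Residual: 68 days.
Total: 1163 days.
1163 mod 7 = 1, so 1 day before Monday is Sunday.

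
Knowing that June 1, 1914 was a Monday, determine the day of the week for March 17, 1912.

Count forward from the earlier date (March 17, 1912) to the later (June 1, 1914):
March 17, 1912 → March 17, 1913: 365 days.
March 17, 1913 → March 17, 1914: 365 days.
March 1914: 31 − 17 = 14 days remain.
Then April (30), May (31): 30 + 31 = 61 days.
June 1, 1914: 1 day.
Residual: 76 days.
Total: 806 days.
806 mod 7 = 1, so 1 day before Monday is Sunday.

Sunday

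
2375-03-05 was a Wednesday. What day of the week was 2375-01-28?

Count forward from the earlier date (January 28, 2375) to the later (March 5, 2375):
January 2375: 31 − 28 = 3 days remain.
Then February 2375 (28): 28 days.
March 1–5, 2375: 5 days.
Total: 3 + 28 + 5 = 36 days.
36 mod 7 = 1, so 1 day before Wednesday is Tuesday.

Tuesday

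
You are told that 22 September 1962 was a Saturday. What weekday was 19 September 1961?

Count forward from the earlier date (September 19, 1961) to the later (September 22, 1962):
September 19, 1961 → September 19, 1962: 365 days.
Within September 1962: 22 − 19 = 3 days.
Total: 368 days.
368 mod 7 = 4, so 4 days before Saturday is Tuesday.

Tuesday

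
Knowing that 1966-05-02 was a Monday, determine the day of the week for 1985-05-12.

Sunday

Day-of-year of May 2, 1966: 122.
Day-of-year of May 12, 1985: 132.
1966 has 365 days, so 365 − 122 = 243 days remain in 1966.
Full years 1967–1984: 13 common + 5 leap = 13×365 + 5×366 = 6575 days.
Total: 243 + 6575 + 132 = 6950 days.
6950 mod 7 = 6, so 6 days after Monday is Sunday.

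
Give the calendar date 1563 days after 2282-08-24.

2286-12-04

Count 1563 days after August 24, 2282:
August 24, 2282 → August 24, 2283: 365 days.
August 24, 2283 → August 24, 2284: 366 days (2284 is a leap year).
August 24, 2284 → August 24, 2285: 365 days.
August 24, 2285 → August 24, 2286: 365 days.
August 2286: 31 − 24 = 7 days remain.
Then September (30), October (31), November (30): 30 + 31 + 30 = 91 days.
December 1–4, 2286: 4 days.
Residual: 102 days.
Total: 1563 days.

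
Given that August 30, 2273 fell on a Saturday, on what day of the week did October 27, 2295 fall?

Day-of-year of August 30, 2273: 242.
Day-of-year of October 27, 2295: 300.
2273 has 365 days, so 365 − 242 = 123 days remain in 2273.
Full years 2274–2294: 16 common + 5 leap = 16×365 + 5×366 = 7670 days.
Total: 123 + 7670 + 300 = 8093 days.
8093 mod 7 = 1, so 1 day after Saturday is Sunday.

Sunday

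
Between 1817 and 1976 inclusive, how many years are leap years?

Years divisible by 4: 1820, 1824, …, 1976 — 40 in all.
Of these, 1900 is divisible by 100 but not 400, so not leap.
Leap years: 40 − 1 = 39.

39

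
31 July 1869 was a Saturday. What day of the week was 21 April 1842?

Count forward from the earlier date (April 21, 1842) to the later (July 31, 1869):
From April 21, 1842 to April 21, 1869: 27 years, of which 7 contain a Feb 29 — 20×365 + 7×366 = 9862 days.
April 1869: 30 − 21 = 9 days remain.
Then May (31), June (30): 31 + 30 = 61 days.
July 1–31, 1869: 31 days.
Residual: 101 days.
Total: 9963 days.
9963 mod 7 = 2, so 2 days before Saturday is Thursday.

Thursday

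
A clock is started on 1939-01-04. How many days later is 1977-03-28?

13963

Day-of-year of January 4, 1939: 4.
Day-of-year of March 28, 1977: 87.
1939 has 365 days, so 365 − 4 = 361 days remain in 1939.
Full years 1940–1976: 27 common + 10 leap = 27×365 + 10×366 = 13515 days.
Total: 361 + 13515 + 87 = 13963 days.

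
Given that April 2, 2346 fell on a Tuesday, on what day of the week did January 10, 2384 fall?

Tuesday

Day-of-year of April 2, 2346: 92.
Day-of-year of January 10, 2384: 10.
2346 has 365 days, so 365 − 92 = 273 days remain in 2346.
Full years 2347–2383: 28 common + 9 leap = 28×365 + 9×366 = 13514 days.
Total: 273 + 13514 + 10 = 13797 days.
13797 is a multiple of 7, so January 10, 2384 falls on the same weekday: Tuesday.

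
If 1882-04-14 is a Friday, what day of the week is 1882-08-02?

Wednesday

April 1882: 30 − 14 = 16 days remain.
Then May (31), June (30), July (31): 31 + 30 + 31 = 92 days.
August 1–2, 1882: 2 days.
Total: 16 + 92 + 2 = 110 days.
110 mod 7 = 5, so 5 days after Friday is Wednesday.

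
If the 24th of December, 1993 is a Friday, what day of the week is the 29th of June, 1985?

Count forward from the earlier date (June 29, 1985) to the later (December 24, 1993):
Day-of-year of June 29, 1985: 180.
Day-of-year of December 24, 1993: 358.
1985 has 365 days, so 365 − 180 = 185 days remain in 1985.
Full years 1986–1992: 5 common + 2 leap = 5×365 + 2×366 = 2557 days.
Total: 185 + 2557 + 358 = 3100 days.
3100 mod 7 = 6, so 6 days before Friday is Saturday.

Saturday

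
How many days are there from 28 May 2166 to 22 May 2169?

1090

May 28, 2166 → May 28, 2167: 365 days.
May 28, 2167 → May 28, 2168: 366 days (2168 is a leap year).
May 2168: 31 − 28 = 3 days remain.
Then 11 full months totalling 334 days.
May 1–22, 2169: 22 days.
Residual: 359 days.
Total: 1090 days.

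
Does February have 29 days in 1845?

1845 is not a leap year.

No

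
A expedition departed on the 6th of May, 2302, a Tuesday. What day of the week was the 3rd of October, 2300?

Wednesday

Count forward from the earlier date (October 3, 2300) to the later (May 6, 2302):
October 2300: 31 − 3 = 28 days remain.
Then 18 full months totalling 546 days.
May 1–6, 2302: 6 days.
Total: 28 + 546 + 6 = 580 days.
580 mod 7 = 6, so 6 days before Tuesday is Wednesday.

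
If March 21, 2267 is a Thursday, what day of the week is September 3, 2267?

March 2267: 31 − 21 = 10 days remain.
Then April (30), May (31), June (30), July (31), August (31): 30 + 31 + 30 + 31 + 31 = 153 days.
September 1–3, 2267: 3 days.
Total: 10 + 153 + 3 = 166 days.
166 mod 7 = 5, so 5 days after Thursday is Tuesday.

Tuesday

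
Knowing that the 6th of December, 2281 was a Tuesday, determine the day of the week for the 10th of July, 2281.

Count forward from the earlier date (July 10, 2281) to the later (December 6, 2281):
July 2281: 31 − 10 = 21 days remain.
Then August (31), September (30), October (31), November (30): 31 + 30 + 31 + 30 = 122 days.
December 1–6, 2281: 6 days.
Total: 21 + 122 + 6 = 149 days.
149 mod 7 = 2, so 2 days before Tuesday is Sunday.

Sunday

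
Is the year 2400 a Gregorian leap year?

2400 is a leap year (divisible by 400).

Yes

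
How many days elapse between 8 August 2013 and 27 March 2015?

596

Day-of-year of August 8, 2013: 220.
Day-of-year of March 27, 2015: 86.
2013 has 365 days, so 365 − 220 = 145 days remain in 2013.
Full years: 2014: 365. Sum = 365.
Total: 145 + 365 + 86 = 596 days.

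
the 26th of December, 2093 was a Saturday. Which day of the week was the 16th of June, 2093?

Count forward from the earlier date (June 16, 2093) to the later (December 26, 2093):
June 2093: 30 − 16 = 14 days remain.
Then July (31), August (31), September (30), October (31), November (30): 31 + 31 + 30 + 31 + 30 = 153 days.
December 1–26, 2093: 26 days.
Total: 14 + 153 + 26 = 193 days.
193 mod 7 = 4, so 4 days before Saturday is Tuesday.

Tuesday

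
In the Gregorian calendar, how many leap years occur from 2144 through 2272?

32

Years divisible by 4: 2144, 2148, …, 2272 — 33 in all.
Of these, 2200 is divisible by 100 but not 400, so not leap.
Leap years: 33 − 1 = 32.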